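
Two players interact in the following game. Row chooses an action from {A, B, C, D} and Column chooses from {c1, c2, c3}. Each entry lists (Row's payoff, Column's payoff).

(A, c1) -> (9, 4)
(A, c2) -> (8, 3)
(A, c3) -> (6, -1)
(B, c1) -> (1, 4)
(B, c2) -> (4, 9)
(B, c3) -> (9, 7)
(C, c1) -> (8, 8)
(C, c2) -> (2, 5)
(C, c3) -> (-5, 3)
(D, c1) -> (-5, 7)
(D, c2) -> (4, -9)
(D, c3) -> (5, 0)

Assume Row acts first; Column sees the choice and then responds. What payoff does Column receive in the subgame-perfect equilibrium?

Column best-responds to each possible Row move:
- A → Column plays c1 (best of 4, 3, -1); Row gets 9.
- B → Column plays c2 (best of 4, 9, 7); Row gets 4.
- C → Column plays c1 (best of 8, 5, 3); Row gets 8.
- D → Column plays c1 (best of 7, -9, 0); Row gets -5.
Row's induced payoffs are 9, 4, 8, -5, so Row commits to A. Subgame-perfect outcome: (A, c1) with payoffs (9, 4).

4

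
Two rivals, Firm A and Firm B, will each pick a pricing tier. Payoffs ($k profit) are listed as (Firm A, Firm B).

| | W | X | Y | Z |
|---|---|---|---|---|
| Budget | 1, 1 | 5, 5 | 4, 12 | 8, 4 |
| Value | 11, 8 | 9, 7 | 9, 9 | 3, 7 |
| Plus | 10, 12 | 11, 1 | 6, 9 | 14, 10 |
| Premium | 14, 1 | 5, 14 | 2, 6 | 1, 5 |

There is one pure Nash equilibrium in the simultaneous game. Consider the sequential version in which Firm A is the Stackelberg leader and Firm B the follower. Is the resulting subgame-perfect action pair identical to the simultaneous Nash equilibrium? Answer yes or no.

Firm B best-responds to each possible Firm A move:
- Budget: Firm B compares 1, 5, 12, 4 and picks Y; Firm A would get 4.
- Value: Firm B compares 8, 7, 9, 7 and picks Y; Firm A would get 9.
- Plus: Firm B compares 12, 1, 9, 10 and picks W; Firm A would get 10.
- Premium: Firm B compares 1, 14, 6, 5 and picks X; Firm A would get 5.
Maximizing over 4, 9, 10, 5, Firm A chooses Plus. Subgame-perfect outcome: (Plus, W) with payoffs (10, 12).
Now find the simultaneous Nash equilibrium.
Firm A's best replies: W→Premium; X→Plus; Y→Value; Z→Plus.
Firm B's best replies: Budget→Y; Value→Y; Plus→W; Premium→X.
Only (Value, Y) has each player best-responding; Nash payoffs (9, 9).
Sequential outcome (Plus, W) differs from the Nash profile (Value, Y).

no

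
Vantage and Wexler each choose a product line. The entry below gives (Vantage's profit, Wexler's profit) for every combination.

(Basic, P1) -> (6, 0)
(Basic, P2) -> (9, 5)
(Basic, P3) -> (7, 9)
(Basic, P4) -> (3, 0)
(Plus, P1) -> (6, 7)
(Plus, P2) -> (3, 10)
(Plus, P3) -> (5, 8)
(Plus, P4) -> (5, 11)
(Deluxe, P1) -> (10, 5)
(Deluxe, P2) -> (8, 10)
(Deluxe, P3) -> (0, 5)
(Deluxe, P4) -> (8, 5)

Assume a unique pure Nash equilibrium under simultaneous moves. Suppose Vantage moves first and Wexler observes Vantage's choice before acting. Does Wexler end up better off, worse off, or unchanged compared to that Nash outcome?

better off

Solve by backward induction (Vantage leads).
- Basic: Wexler compares 0, 5, 9, 0 and picks P3; Vantage would get 7.
- Plus: Wexler compares 7, 10, 8, 11 and picks P4; Vantage would get 5.
- Deluxe: Wexler compares 5, 10, 5, 5 and picks P2; Vantage would get 8.
Vantage's induced payoffs are 7, 5, 8, so Vantage commits to Deluxe. Subgame-perfect outcome: (Deluxe, P2) with payoffs (8, 10).
For the simultaneous game, intersect best replies.
Vantage's best replies: P1→Deluxe; P2→Basic; P3→Basic; P4→Deluxe.
Wexler's best replies: Basic→P3; Plus→P4; Deluxe→P2.
Only (Basic, P3) has each player best-responding; Nash payoffs (7, 9).
Wexler earns 10 sequentially versus 9 at the Nash outcome: better off.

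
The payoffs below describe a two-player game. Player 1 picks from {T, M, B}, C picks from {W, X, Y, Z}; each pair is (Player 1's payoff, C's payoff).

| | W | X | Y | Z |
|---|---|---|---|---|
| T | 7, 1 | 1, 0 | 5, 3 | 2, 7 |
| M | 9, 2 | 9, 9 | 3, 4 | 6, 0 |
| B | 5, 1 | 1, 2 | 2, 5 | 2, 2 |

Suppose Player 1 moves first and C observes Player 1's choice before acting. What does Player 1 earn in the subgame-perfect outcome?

9

Backward induction with Player 1 moving first.
- T → C plays Z (best of 1, 0, 3, 7); Player 1 gets 2.
- M → C plays X (best of 2, 9, 4, 0); Player 1 gets 9.
- B → C plays Y (best of 1, 2, 5, 2); Player 1 gets 2.
Player 1's induced payoffs are 2, 9, 2, so Player 1 commits to M. Subgame-perfect outcome: (M, X) with payoffs (9, 9).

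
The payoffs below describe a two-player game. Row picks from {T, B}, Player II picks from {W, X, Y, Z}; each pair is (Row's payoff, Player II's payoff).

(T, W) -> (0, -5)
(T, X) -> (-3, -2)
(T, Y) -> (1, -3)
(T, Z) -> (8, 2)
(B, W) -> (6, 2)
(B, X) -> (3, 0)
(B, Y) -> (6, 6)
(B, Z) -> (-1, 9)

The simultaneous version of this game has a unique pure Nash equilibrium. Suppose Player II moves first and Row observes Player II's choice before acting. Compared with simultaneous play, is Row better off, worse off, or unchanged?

Backward induction with Player II moving first.
- W → Row plays B (best of 0, 6); Player II gets 2.
- X → Row plays B (best of -3, 3); Player II gets 0.
- Y → Row plays B (best of 1, 6); Player II gets 6.
- Z → Row plays T (best of 8, -1); Player II gets 2.
Among 2, 0, 6, 2, the best is 6 at Y. Subgame-perfect outcome: (B, Y) with payoffs (6, 6).
Now find the simultaneous Nash equilibrium.
Row's best replies: W→B; X→B; Y→B; Z→T.
Player II's best replies: T→Z; B→Z.
The unique mutual best reply is (T, Z), giving (8, 2).
Row earns 6 sequentially versus 8 at the Nash outcome: worse off.

worse off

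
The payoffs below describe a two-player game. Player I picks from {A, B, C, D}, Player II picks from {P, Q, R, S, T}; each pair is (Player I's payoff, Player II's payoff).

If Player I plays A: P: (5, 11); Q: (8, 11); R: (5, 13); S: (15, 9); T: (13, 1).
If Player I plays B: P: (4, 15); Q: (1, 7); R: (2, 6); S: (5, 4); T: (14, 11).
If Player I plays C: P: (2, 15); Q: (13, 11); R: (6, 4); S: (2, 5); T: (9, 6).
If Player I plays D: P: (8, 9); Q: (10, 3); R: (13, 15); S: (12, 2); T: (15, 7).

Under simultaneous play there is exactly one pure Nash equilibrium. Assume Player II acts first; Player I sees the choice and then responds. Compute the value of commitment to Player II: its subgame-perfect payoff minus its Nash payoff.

Backward induction with Player II moving first.
- P: BR = D, leader payoff 9.
- Q: BR = C, leader payoff 11.
- R: BR = D, leader payoff 15.
- S: BR = A, leader payoff 9.
- T: BR = D, leader payoff 7.
Player II's induced payoffs are 9, 11, 15, 9, 7, so Player II commits to R. Subgame-perfect outcome: (D, R) with payoffs (13, 15).
For the simultaneous game, intersect best replies.
Player I's best replies: P→D; Q→C; R→D; S→A; T→D.
Player II's best replies: A→R; B→P; C→P; D→R.
Only (D, R) has each player best-responding; Nash payoffs (13, 15).
Player II's commitment gain: 15 − 15 = 0.

0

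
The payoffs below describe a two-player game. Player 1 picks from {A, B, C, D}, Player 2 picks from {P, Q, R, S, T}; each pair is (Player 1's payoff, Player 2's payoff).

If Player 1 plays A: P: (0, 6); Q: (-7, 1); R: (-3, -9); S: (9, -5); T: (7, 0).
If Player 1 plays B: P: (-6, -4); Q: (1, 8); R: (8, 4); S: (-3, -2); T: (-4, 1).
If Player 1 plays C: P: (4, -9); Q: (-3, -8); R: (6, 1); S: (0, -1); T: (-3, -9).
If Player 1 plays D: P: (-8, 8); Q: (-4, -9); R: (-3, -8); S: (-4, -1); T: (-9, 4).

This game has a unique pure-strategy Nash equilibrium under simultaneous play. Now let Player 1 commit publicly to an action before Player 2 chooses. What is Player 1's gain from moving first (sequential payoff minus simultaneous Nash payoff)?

Work backward from Player 2's decision.
- A: BR = P, leader payoff 0.
- B: BR = Q, leader payoff 1.
- C: BR = R, leader payoff 6.
- D: BR = P, leader payoff -8.
Player 1's induced payoffs are 0, 1, 6, -8, so Player 1 commits to C. Subgame-perfect outcome: (C, R) with payoffs (6, 1).
For the simultaneous game, intersect best replies.
Player 1's best replies: P→C; Q→B; R→B; S→A; T→A.
Player 2's best replies: A→P; B→Q; C→R; D→P.
The unique mutual best reply is (B, Q), giving (1, 8).
Player 1's commitment gain: 6 − 1 = 5.

5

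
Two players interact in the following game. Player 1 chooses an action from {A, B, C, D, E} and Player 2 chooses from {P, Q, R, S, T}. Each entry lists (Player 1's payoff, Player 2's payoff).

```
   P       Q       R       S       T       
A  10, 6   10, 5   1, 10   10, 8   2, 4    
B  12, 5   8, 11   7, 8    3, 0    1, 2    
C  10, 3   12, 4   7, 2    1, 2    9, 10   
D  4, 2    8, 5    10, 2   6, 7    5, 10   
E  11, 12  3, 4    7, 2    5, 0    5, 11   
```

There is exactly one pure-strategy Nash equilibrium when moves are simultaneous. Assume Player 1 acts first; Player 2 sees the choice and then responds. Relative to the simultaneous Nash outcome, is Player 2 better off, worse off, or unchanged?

better off

Work backward from Player 2's decision.
- A: BR = R, leader payoff 1.
- B: BR = Q, leader payoff 8.
- C: BR = T, leader payoff 9.
- D: BR = T, leader payoff 5.
- E: BR = P, leader payoff 11.
Maximizing over 1, 8, 9, 5, 11, Player 1 chooses E. Subgame-perfect outcome: (E, P) with payoffs (11, 12).
Under simultaneous play:
Player 1's best replies: P→B; Q→C; R→D; S→A; T→C.
Player 2's best replies: A→R; B→Q; C→T; D→T; E→P.
The unique mutual best reply is (C, T), giving (9, 10).
Player 2 earns 12 sequentially versus 10 at the Nash outcome: better off.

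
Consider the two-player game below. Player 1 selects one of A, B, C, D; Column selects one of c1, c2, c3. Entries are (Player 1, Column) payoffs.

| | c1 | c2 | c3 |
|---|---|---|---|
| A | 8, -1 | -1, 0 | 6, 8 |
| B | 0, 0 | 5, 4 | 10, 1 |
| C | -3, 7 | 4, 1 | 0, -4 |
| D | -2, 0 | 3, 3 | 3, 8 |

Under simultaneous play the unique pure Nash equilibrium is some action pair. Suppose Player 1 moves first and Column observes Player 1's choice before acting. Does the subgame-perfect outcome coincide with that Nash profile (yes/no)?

Backward induction with Player 1 moving first.
- A: BR = c3, leader payoff 6.
- B: BR = c2, leader payoff 5.
- C: BR = c1, leader payoff -3.
- D: BR = c3, leader payoff 3.
Maximizing over 6, 5, -3, 3, Player 1 chooses A. Subgame-perfect outcome: (A, c3) with payoffs (6, 8).
Now find the simultaneous Nash equilibrium.
Player 1's best replies: c1→A; c2→B; c3→B.
Column's best replies: A→c3; B→c2; C→c1; D→c3.
Only (B, c2) has each player best-responding; Nash payoffs (5, 4).
Sequential outcome (A, c3) differs from the Nash profile (B, c2).

no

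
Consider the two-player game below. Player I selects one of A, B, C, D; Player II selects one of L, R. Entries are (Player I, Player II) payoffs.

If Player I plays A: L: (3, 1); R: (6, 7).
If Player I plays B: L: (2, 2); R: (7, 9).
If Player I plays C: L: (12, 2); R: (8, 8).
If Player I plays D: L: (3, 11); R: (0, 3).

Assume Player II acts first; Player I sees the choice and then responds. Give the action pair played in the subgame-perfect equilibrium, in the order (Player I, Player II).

(C, R)

Work backward from Player I's decision.
- L: Player I compares 3, 2, 12, 3 and picks C; Player II would get 2.
- R: Player I compares 6, 7, 8, 0 and picks C; Player II would get 8.
Among 2, 8, the best is 8 at R. Subgame-perfect outcome: (C, R) with payoffs (8, 8).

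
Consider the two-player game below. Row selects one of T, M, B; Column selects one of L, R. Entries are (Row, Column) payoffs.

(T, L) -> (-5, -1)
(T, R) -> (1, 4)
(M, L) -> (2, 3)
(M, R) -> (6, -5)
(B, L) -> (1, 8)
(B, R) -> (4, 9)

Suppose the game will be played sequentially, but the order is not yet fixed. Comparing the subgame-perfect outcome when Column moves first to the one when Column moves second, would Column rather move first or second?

If Row leads: Column's best replies are T→R, M→L, B→R; Row's induced payoffs 1, 2, 4; outcome (B, R), payoffs (4, 9).
If Column leads: Row's best replies are L→M, R→M; Column's induced payoffs 3, -5; outcome (M, L), payoffs (2, 3).
Column gets 3 moving first and 9 moving second, so Column prefers to move second.

second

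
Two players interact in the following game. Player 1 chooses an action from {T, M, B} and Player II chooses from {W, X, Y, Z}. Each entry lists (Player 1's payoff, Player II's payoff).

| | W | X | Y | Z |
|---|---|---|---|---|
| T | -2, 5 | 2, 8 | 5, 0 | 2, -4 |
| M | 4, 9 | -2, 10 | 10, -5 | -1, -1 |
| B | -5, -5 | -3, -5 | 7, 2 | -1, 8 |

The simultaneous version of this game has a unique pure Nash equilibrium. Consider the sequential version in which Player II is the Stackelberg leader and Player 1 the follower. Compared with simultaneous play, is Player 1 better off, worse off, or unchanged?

better off

Solve by backward induction (Player II leads).
- W: BR = M, leader payoff 9.
- X: BR = T, leader payoff 8.
- Y: BR = M, leader payoff -5.
- Z: BR = T, leader payoff -4.
Player II's induced payoffs are 9, 8, -5, -4, so Player II commits to W. Subgame-perfect outcome: (M, W) with payoffs (4, 9).
Under simultaneous play:
Player 1's best replies: W→M; X→T; Y→M; Z→T.
Player II's best replies: T→X; M→X; B→Z.
Only (T, X) has each player best-responding; Nash payoffs (2, 8).
Player 1 earns 4 sequentially versus 2 at the Nash outcome: better off.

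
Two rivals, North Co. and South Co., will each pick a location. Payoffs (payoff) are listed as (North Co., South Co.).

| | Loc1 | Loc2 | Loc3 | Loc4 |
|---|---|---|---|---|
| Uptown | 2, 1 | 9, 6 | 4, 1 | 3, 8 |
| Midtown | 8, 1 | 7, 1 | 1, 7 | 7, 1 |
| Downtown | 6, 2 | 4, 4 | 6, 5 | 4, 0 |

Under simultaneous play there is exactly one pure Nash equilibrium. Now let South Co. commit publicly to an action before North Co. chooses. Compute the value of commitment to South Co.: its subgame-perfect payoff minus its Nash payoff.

1

Solve by backward induction (South Co. leads).
- Loc1 → North Co. plays Midtown (best of 2, 8, 6); South Co. gets 1.
- Loc2 → North Co. plays Uptown (best of 9, 7, 4); South Co. gets 6.
- Loc3 → North Co. plays Downtown (best of 4, 1, 6); South Co. gets 5.
- Loc4 → North Co. plays Midtown (best of 3, 7, 4); South Co. gets 1.
Maximizing over 1, 6, 5, 1, South Co. chooses Loc2. Subgame-perfect outcome: (Uptown, Loc2) with payoffs (9, 6).
Under simultaneous play:
North Co.'s best replies: Loc1→Midtown; Loc2→Uptown; Loc3→Downtown; Loc4→Midtown.
South Co.'s best replies: Uptown→Loc4; Midtown→Loc3; Downtown→Loc3.
Only (Downtown, Loc3) has each player best-responding; Nash payoffs (6, 5).
South Co.'s commitment gain: 6 − 5 = 1.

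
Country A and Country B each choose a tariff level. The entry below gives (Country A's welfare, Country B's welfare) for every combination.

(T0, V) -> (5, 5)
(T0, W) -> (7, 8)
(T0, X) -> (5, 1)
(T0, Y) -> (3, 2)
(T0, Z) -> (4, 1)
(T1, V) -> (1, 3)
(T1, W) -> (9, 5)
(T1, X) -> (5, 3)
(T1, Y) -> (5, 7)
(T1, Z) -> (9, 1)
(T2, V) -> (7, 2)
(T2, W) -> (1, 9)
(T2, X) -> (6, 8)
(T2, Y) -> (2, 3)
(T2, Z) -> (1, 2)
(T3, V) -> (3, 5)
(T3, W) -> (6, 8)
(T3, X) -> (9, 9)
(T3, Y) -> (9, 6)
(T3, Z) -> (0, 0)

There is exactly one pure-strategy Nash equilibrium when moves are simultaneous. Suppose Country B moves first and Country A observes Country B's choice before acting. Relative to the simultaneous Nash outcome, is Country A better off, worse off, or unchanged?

unchanged

Solve by backward induction (Country B leads).
- V: Country A compares 5, 1, 7, 3 and picks T2; Country B would get 2.
- W: Country A compares 7, 9, 1, 6 and picks T1; Country B would get 5.
- X: Country A compares 5, 5, 6, 9 and picks T3; Country B would get 9.
- Y: Country A compares 3, 5, 2, 9 and picks T3; Country B would get 6.
- Z: Country A compares 4, 9, 1, 0 and picks T1; Country B would get 1.
Maximizing over 2, 5, 9, 6, 1, Country B chooses X. Subgame-perfect outcome: (T3, X) with payoffs (9, 9).
For the simultaneous game, intersect best replies.
Country A's best replies: V→T2; W→T1; X→T3; Y→T3; Z→T1.
Country B's best replies: T0→W; T1→Y; T2→W; T3→X.
The unique mutual best reply is (T3, X), giving (9, 9).
Country A earns 9 sequentially versus 9 at the Nash outcome: unchanged.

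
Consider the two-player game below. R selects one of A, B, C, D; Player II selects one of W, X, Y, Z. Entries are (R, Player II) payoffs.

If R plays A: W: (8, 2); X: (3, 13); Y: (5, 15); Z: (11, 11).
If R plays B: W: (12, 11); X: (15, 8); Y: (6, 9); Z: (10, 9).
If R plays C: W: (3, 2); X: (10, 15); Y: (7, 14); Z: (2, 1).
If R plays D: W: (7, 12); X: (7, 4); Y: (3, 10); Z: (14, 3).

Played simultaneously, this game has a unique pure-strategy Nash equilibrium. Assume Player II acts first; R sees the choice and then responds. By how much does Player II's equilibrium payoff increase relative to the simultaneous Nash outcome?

3

Solve by backward induction (Player II leads).
- W: R compares 8, 12, 3, 7 and picks B; Player II would get 11.
- X: R compares 3, 15, 10, 7 and picks B; Player II would get 8.
- Y: R compares 5, 6, 7, 3 and picks C; Player II would get 14.
- Z: R compares 11, 10, 2, 14 and picks D; Player II would get 3.
Player II's induced payoffs are 11, 8, 14, 3, so Player II commits to Y. Subgame-perfect outcome: (C, Y) with payoffs (7, 14).
For the simultaneous game, intersect best replies.
R's best replies: W→B; X→B; Y→C; Z→D.
Player II's best replies: A→Y; B→W; C→X; D→W.
The unique mutual best reply is (B, W), giving (12, 11).
Player II's commitment gain: 14 − 11 = 3.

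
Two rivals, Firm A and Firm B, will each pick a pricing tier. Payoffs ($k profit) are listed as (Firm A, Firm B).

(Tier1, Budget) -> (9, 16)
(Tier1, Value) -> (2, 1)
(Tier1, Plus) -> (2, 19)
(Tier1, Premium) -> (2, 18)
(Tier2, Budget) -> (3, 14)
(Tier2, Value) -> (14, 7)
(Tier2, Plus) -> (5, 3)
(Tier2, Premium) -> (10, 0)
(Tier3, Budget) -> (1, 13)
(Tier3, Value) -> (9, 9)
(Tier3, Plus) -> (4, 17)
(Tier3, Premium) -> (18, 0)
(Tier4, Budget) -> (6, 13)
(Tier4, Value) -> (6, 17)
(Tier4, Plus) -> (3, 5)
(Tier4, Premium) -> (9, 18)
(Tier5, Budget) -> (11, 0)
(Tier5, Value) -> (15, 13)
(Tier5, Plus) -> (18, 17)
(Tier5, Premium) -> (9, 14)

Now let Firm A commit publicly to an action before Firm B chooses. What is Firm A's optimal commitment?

Tier5

Solve by backward induction (Firm A leads).
- Tier1: BR = Plus, leader payoff 2.
- Tier2: BR = Budget, leader payoff 3.
- Tier3: BR = Plus, leader payoff 4.
- Tier4: BR = Premium, leader payoff 9.
- Tier5: BR = Plus, leader payoff 18.
Maximizing over 2, 3, 4, 9, 18, Firm A chooses Tier5. Subgame-perfect outcome: (Tier5, Plus) with payoffs (18, 17).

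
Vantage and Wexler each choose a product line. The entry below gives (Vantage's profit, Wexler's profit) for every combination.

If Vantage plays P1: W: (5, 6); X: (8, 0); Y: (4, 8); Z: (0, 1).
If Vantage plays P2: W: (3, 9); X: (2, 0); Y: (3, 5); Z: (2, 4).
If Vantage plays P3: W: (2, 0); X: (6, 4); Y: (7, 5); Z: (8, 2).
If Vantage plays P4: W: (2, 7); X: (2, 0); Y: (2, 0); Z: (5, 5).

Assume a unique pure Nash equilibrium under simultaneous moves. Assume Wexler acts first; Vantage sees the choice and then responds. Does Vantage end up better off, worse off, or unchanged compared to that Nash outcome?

worse off

Solve by backward induction (Wexler leads).
- W: BR = P1, leader payoff 6.
- X: BR = P1, leader payoff 0.
- Y: BR = P3, leader payoff 5.
- Z: BR = P3, leader payoff 2.
Maximizing over 6, 0, 5, 2, Wexler chooses W. Subgame-perfect outcome: (P1, W) with payoffs (5, 6).
For the simultaneous game, intersect best replies.
Vantage's best replies: W→P1; X→P1; Y→P3; Z→P3.
Wexler's best replies: P1→Y; P2→W; P3→Y; P4→W.
The unique mutual best reply is (P3, Y), giving (7, 5).
Vantage earns 5 sequentially versus 7 at the Nash outcome: worse off.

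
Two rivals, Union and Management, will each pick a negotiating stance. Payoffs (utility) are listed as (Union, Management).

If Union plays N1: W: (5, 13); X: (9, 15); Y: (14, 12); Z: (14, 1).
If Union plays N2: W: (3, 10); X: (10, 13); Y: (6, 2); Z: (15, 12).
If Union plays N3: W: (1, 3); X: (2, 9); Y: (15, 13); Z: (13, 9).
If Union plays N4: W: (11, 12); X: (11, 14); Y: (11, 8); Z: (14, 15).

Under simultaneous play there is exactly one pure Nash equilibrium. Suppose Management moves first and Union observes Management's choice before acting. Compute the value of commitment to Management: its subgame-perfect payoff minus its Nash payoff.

Solve by backward induction (Management leads).
- W → Union plays N4 (best of 5, 3, 1, 11); Management gets 12.
- X → Union plays N4 (best of 9, 10, 2, 11); Management gets 14.
- Y → Union plays N3 (best of 14, 6, 15, 11); Management gets 13.
- Z → Union plays N2 (best of 14, 15, 13, 14); Management gets 12.
Maximizing over 12, 14, 13, 12, Management chooses X. Subgame-perfect outcome: (N4, X) with payoffs (11, 14).
Now find the simultaneous Nash equilibrium.
Union's best replies: W→N4; X→N4; Y→N3; Z→N2.
Management's best replies: N1→X; N2→X; N3→Y; N4→Z.
The unique mutual best reply is (N3, Y), giving (15, 13).
Management's commitment gain: 14 − 13 = 1.

1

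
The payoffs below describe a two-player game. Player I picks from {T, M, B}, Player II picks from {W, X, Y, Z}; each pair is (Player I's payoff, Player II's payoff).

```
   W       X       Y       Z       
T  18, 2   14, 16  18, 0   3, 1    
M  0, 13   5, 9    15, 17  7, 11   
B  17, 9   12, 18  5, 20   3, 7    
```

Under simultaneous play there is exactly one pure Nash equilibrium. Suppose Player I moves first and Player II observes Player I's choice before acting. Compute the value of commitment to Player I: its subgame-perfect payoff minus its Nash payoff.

1

Solve by backward induction (Player I leads).
- T: Player II compares 2, 16, 0, 1 and picks X; Player I would get 14.
- M: Player II compares 13, 9, 17, 11 and picks Y; Player I would get 15.
- B: Player II compares 9, 18, 20, 7 and picks Y; Player I would get 5.
Maximizing over 14, 15, 5, Player I chooses M. Subgame-perfect outcome: (M, Y) with payoffs (15, 17).
Under simultaneous play:
Player I's best replies: W→T; X→T; Y→T; Z→M.
Player II's best replies: T→X; M→Y; B→Y.
The unique mutual best reply is (T, X), giving (14, 16).
Player I's commitment gain: 15 − 14 = 1.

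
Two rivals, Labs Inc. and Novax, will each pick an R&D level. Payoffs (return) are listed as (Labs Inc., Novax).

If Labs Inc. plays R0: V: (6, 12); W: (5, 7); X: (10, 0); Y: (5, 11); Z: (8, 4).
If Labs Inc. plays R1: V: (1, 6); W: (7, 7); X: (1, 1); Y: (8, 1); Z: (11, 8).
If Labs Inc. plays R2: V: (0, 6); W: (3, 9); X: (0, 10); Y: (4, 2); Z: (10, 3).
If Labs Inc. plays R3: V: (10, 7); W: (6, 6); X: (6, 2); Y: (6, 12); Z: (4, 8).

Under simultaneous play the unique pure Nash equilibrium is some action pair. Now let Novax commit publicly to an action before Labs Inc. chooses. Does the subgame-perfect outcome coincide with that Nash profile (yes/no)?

Work backward from Labs Inc.'s decision.
- V: Labs Inc. compares 6, 1, 0, 10 and picks R3; Novax would get 7.
- W: Labs Inc. compares 5, 7, 3, 6 and picks R1; Novax would get 7.
- X: Labs Inc. compares 10, 1, 0, 6 and picks R0; Novax would get 0.
- Y: Labs Inc. compares 5, 8, 4, 6 and picks R1; Novax would get 1.
- Z: Labs Inc. compares 8, 11, 10, 4 and picks R1; Novax would get 8.
Novax's induced payoffs are 7, 7, 0, 1, 8, so Novax commits to Z. Subgame-perfect outcome: (R1, Z) with payoffs (11, 8).
Now find the simultaneous Nash equilibrium.
Labs Inc.'s best replies: V→R3; W→R1; X→R0; Y→R1; Z→R1.
Novax's best replies: R0→V; R1→Z; R2→X; R3→Y.
The unique mutual best reply is (R1, Z), giving (11, 8).
Sequential outcome (R1, Z) coincides with the Nash profile (R1, Z).

yes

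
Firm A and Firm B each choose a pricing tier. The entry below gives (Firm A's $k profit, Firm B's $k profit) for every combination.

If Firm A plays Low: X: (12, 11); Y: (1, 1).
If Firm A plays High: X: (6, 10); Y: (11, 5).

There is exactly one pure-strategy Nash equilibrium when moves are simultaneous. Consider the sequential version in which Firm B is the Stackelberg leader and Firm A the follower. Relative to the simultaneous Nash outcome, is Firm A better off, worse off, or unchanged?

unchanged

Firm A best-responds to each possible Firm B move:
- X: Firm A compares 12, 6 and picks Low; Firm B would get 11.
- Y: Firm A compares 1, 11 and picks High; Firm B would get 5.
Among 11, 5, the best is 11 at X. Subgame-perfect outcome: (Low, X) with payoffs (12, 11).
Now find the simultaneous Nash equilibrium.
Firm A's best replies: X→Low; Y→High.
Firm B's best replies: Low→X; High→X.
The unique mutual best reply is (Low, X), giving (12, 11).
Firm A earns 12 sequentially versus 12 at the Nash outcome: unchanged.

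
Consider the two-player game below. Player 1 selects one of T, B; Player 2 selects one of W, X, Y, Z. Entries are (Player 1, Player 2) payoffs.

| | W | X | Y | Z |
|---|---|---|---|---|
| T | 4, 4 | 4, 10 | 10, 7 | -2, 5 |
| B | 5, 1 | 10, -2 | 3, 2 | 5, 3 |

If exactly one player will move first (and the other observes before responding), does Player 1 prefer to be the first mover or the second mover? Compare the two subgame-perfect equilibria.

second

If Player 1 leads: Player 2's best replies are T→X, B→Z; Player 1's induced payoffs 4, 5; outcome (B, Z), payoffs (5, 3).
If Player 2 leads: Player 1's best replies are W→B, X→B, Y→T, Z→B; Player 2's induced payoffs 1, -2, 7, 3; outcome (T, Y), payoffs (10, 7).
Player 1 gets 5 moving first and 10 moving second, so Player 1 prefers to move second.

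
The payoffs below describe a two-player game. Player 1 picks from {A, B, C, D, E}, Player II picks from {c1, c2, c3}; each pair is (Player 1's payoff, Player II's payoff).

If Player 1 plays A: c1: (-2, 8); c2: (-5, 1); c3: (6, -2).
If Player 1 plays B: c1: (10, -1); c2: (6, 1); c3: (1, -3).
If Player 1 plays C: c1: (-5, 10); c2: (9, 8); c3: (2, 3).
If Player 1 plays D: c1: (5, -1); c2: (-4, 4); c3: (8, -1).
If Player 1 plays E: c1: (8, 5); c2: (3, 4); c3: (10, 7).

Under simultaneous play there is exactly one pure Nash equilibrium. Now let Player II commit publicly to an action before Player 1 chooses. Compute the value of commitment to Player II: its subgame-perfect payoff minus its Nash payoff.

Player 1 best-responds to each possible Player II move:
- c1: BR = B, leader payoff -1.
- c2: BR = C, leader payoff 8.
- c3: BR = E, leader payoff 7.
Among -1, 8, 7, the best is 8 at c2. Subgame-perfect outcome: (C, c2) with payoffs (9, 8).
Under simultaneous play:
Player 1's best replies: c1→B; c2→C; c3→E.
Player II's best replies: A→c1; B→c2; C→c1; D→c2; E→c3.
The unique mutual best reply is (E, c3), giving (10, 7).
Player II's commitment gain: 8 − 7 = 1.

1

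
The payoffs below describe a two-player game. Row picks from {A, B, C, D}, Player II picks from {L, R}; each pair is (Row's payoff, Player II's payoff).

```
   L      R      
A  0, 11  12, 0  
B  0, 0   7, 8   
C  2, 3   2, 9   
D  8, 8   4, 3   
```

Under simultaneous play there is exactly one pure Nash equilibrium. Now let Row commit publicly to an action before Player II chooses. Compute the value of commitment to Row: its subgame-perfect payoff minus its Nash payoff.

Work backward from Player II's decision.
- A: Player II compares 11, 0 and picks L; Row would get 0.
- B: Player II compares 0, 8 and picks R; Row would get 7.
- C: Player II compares 3, 9 and picks R; Row would get 2.
- D: Player II compares 8, 3 and picks L; Row would get 8.
Maximizing over 0, 7, 2, 8, Row chooses D. Subgame-perfect outcome: (D, L) with payoffs (8, 8).
Under simultaneous play:
Row's best replies: L→D; R→A.
Player II's best replies: A→L; B→R; C→R; D→L.
Only (D, L) has each player best-responding; Nash payoffs (8, 8).
Row's commitment gain: 8 − 8 = 0.

0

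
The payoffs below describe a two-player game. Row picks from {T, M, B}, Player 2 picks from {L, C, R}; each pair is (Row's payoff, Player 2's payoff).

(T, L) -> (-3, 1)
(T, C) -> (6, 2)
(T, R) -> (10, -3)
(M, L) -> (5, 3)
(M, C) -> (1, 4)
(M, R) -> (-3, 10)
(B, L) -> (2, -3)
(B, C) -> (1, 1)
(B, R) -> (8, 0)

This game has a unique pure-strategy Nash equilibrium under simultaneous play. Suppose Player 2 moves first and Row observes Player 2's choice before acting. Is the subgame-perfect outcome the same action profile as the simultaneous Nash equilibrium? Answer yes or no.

Solve by backward induction (Player 2 leads).
- L → Row plays M (best of -3, 5, 2); Player 2 gets 3.
- C → Row plays T (best of 6, 1, 1); Player 2 gets 2.
- R → Row plays T (best of 10, -3, 8); Player 2 gets -3.
Among 3, 2, -3, the best is 3 at L. Subgame-perfect outcome: (M, L) with payoffs (5, 3).
Now find the simultaneous Nash equilibrium.
Row's best replies: L→M; C→T; R→T.
Player 2's best replies: T→C; M→R; B→C.
Only (T, C) has each player best-responding; Nash payoffs (6, 2).
Sequential outcome (M, L) differs from the Nash profile (T, C).

no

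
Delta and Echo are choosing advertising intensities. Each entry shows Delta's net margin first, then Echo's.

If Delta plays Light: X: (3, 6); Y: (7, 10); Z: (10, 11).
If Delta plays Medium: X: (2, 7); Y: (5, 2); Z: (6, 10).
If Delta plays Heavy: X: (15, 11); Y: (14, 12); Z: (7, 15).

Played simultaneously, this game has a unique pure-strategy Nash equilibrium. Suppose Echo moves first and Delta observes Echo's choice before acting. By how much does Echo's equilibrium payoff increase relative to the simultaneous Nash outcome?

1

Backward induction with Echo moving first.
- X: Delta compares 3, 2, 15 and picks Heavy; Echo would get 11.
- Y: Delta compares 7, 5, 14 and picks Heavy; Echo would get 12.
- Z: Delta compares 10, 6, 7 and picks Light; Echo would get 11.
Maximizing over 11, 12, 11, Echo chooses Y. Subgame-perfect outcome: (Heavy, Y) with payoffs (14, 12).
For the simultaneous game, intersect best replies.
Delta's best replies: X→Heavy; Y→Heavy; Z→Light.
Echo's best replies: Light→Z; Medium→Z; Heavy→Z.
The unique mutual best reply is (Light, Z), giving (10, 11).
Echo's commitment gain: 12 − 11 = 1.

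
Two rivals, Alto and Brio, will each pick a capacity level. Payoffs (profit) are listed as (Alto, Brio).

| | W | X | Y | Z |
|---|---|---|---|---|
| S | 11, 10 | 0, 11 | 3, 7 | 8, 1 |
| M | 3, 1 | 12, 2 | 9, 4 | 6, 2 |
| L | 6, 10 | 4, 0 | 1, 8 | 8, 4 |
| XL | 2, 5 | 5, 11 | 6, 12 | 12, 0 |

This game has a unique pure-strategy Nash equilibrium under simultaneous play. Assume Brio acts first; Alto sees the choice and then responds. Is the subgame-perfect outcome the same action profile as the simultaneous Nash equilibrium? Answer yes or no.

Solve by backward induction (Brio leads).
- W: BR = S, leader payoff 10.
- X: BR = M, leader payoff 2.
- Y: BR = M, leader payoff 4.
- Z: BR = XL, leader payoff 0.
Among 10, 2, 4, 0, the best is 10 at W. Subgame-perfect outcome: (S, W) with payoffs (11, 10).
For the simultaneous game, intersect best replies.
Alto's best replies: W→S; X→M; Y→M; Z→XL.
Brio's best replies: S→X; M→Y; L→W; XL→Y.
Only (M, Y) has each player best-responding; Nash payoffs (9, 4).
Sequential outcome (S, W) differs from the Nash profile (M, Y).

no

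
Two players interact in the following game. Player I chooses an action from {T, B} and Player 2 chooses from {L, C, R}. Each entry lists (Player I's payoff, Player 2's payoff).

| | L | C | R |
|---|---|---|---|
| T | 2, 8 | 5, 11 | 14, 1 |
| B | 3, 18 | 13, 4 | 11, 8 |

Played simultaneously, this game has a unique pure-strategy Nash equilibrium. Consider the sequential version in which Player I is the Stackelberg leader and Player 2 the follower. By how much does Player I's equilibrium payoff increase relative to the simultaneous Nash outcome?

Work backward from Player 2's decision.
- T: Player 2 compares 8, 11, 1 and picks C; Player I would get 5.
- B: Player 2 compares 18, 4, 8 and picks L; Player I would get 3.
Player I's induced payoffs are 5, 3, so Player I commits to T. Subgame-perfect outcome: (T, C) with payoffs (5, 11).
Now find the simultaneous Nash equilibrium.
Player I's best replies: L→B; C→B; R→T.
Player 2's best replies: T→C; B→L.
Only (B, L) has each player best-responding; Nash payoffs (3, 18).
Player I's commitment gain: 5 − 3 = 2.

2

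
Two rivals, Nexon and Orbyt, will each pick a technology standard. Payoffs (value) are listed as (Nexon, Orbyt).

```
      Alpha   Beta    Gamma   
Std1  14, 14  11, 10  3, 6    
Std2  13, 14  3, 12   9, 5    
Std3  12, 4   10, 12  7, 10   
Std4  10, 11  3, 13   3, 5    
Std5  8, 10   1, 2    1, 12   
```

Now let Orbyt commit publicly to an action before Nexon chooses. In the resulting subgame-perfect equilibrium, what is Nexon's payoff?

14

Work backward from Nexon's decision.
- Alpha: BR = Std1, leader payoff 14.
- Beta: BR = Std1, leader payoff 10.
- Gamma: BR = Std2, leader payoff 5.
Orbyt's induced payoffs are 14, 10, 5, so Orbyt commits to Alpha. Subgame-perfect outcome: (Std1, Alpha) with payoffs (14, 14).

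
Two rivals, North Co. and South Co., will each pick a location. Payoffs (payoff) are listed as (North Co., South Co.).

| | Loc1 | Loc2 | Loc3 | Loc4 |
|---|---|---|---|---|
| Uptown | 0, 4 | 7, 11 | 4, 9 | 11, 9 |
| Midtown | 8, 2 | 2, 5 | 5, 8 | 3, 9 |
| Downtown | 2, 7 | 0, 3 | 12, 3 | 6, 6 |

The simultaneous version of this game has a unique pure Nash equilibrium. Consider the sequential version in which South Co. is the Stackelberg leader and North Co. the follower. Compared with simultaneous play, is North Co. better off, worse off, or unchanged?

North Co. best-responds to each possible South Co. move:
- Loc1 → North Co. plays Midtown (best of 0, 8, 2); South Co. gets 2.
- Loc2 → North Co. plays Uptown (best of 7, 2, 0); South Co. gets 11.
- Loc3 → North Co. plays Downtown (best of 4, 5, 12); South Co. gets 3.
- Loc4 → North Co. plays Uptown (best of 11, 3, 6); South Co. gets 9.
Maximizing over 2, 11, 3, 9, South Co. chooses Loc2. Subgame-perfect outcome: (Uptown, Loc2) with payoffs (7, 11).
For the simultaneous game, intersect best replies.
North Co.'s best replies: Loc1→Midtown; Loc2→Uptown; Loc3→Downtown; Loc4→Uptown.
South Co.'s best replies: Uptown→Loc2; Midtown→Loc4; Downtown→Loc1.
The unique mutual best reply is (Uptown, Loc2), giving (7, 11).
North Co. earns 7 sequentially versus 7 at the Nash outcome: unchanged.

unchanged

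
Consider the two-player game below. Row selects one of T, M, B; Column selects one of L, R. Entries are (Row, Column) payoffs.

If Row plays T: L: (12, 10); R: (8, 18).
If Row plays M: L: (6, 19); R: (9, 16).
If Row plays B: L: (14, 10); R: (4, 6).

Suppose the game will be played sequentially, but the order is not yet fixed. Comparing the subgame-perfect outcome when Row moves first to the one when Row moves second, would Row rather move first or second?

first

If Row leads: Column's best replies are T→R, M→L, B→L; Row's induced payoffs 8, 6, 14; outcome (B, L), payoffs (14, 10).
If Column leads: Row's best replies are L→B, R→M; Column's induced payoffs 10, 16; outcome (M, R), payoffs (9, 16).
Row gets 14 moving first and 9 moving second, so Row prefers to move first.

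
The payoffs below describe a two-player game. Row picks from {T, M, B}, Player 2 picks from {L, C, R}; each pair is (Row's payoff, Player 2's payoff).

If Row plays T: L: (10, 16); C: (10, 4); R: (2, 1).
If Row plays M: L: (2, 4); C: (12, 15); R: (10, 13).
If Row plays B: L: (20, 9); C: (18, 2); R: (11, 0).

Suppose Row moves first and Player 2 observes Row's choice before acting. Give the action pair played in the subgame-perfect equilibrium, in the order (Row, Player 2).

(B, L)

Backward induction with Row moving first.
- T: BR = L, leader payoff 10.
- M: BR = C, leader payoff 12.
- B: BR = L, leader payoff 20.
Among 10, 12, 20, the best is 20 at B. Subgame-perfect outcome: (B, L) with payoffs (20, 9).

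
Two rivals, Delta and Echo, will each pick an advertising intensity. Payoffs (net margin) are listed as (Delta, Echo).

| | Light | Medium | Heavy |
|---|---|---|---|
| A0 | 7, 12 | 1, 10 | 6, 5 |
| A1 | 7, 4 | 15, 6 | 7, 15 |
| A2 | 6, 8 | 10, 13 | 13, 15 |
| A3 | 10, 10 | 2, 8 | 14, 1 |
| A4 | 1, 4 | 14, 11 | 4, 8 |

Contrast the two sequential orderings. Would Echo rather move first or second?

second

If Delta leads: Echo's best replies are A0→Light, A1→Heavy, A2→Heavy, A3→Light, A4→Medium; Delta's induced payoffs 7, 7, 13, 10, 14; outcome (A4, Medium), payoffs (14, 11).
If Echo leads: Delta's best replies are Light→A3, Medium→A1, Heavy→A3; Echo's induced payoffs 10, 6, 1; outcome (A3, Light), payoffs (10, 10).
Echo gets 10 moving first and 11 moving second, so Echo prefers to move second.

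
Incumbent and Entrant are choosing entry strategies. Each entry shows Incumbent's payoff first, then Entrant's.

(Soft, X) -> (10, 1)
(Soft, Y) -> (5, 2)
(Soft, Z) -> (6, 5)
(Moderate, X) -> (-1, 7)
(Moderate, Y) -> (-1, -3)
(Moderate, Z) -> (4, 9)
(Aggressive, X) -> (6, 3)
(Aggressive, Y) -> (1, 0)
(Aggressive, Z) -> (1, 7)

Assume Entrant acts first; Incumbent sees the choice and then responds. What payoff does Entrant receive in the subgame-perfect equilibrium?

Backward induction with Entrant moving first.
- X: BR = Soft, leader payoff 1.
- Y: BR = Soft, leader payoff 2.
- Z: BR = Soft, leader payoff 5.
Entrant's induced payoffs are 1, 2, 5, so Entrant commits to Z. Subgame-perfect outcome: (Soft, Z) with payoffs (6, 5).

5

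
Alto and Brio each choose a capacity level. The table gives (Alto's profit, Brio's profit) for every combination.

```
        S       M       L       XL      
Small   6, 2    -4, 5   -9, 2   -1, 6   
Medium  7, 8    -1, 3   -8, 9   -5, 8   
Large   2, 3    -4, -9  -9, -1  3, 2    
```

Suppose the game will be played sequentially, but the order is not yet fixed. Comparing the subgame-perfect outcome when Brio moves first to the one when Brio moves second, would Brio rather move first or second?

first

If Alto leads: Brio's best replies are Small→XL, Medium→L, Large→S; Alto's induced payoffs -1, -8, 2; outcome (Large, S), payoffs (2, 3).
If Brio leads: Alto's best replies are S→Medium, M→Medium, L→Medium, XL→Large; Brio's induced payoffs 8, 3, 9, 2; outcome (Medium, L), payoffs (-8, 9).
Brio gets 9 moving first and 3 moving second, so Brio prefers to move first.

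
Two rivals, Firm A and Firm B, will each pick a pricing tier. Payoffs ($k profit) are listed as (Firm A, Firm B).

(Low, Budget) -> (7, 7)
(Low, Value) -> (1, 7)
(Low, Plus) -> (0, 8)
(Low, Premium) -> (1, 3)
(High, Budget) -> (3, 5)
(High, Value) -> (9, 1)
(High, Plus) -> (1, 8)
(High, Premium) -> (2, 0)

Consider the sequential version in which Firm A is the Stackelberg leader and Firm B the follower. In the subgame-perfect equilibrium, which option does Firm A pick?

High

Firm B best-responds to each possible Firm A move:
- Low: BR = Plus, leader payoff 0.
- High: BR = Plus, leader payoff 1.
Firm A's induced payoffs are 0, 1, so Firm A commits to High. Subgame-perfect outcome: (High, Plus) with payoffs (1, 8).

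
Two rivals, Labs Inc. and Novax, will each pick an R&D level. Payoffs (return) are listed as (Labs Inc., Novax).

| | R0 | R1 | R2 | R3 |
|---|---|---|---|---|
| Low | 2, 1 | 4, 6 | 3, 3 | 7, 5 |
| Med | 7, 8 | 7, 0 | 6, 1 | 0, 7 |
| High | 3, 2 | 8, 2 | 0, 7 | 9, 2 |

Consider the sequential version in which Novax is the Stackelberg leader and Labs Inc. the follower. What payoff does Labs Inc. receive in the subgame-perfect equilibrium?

Work backward from Labs Inc.'s decision.
- R0: BR = Med, leader payoff 8.
- R1: BR = High, leader payoff 2.
- R2: BR = Med, leader payoff 1.
- R3: BR = High, leader payoff 2.
Among 8, 2, 1, 2, the best is 8 at R0. Subgame-perfect outcome: (Med, R0) with payoffs (7, 8).

7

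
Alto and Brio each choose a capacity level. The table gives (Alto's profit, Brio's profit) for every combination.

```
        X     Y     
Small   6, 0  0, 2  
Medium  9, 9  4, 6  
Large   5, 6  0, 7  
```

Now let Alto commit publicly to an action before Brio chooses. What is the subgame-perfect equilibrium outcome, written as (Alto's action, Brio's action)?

(Medium, X)

Brio best-responds to each possible Alto move:
- Small: Brio compares 0, 2 and picks Y; Alto would get 0.
- Medium: Brio compares 9, 6 and picks X; Alto would get 9.
- Large: Brio compares 6, 7 and picks Y; Alto would get 0.
Among 0, 9, 0, the best is 9 at Medium. Subgame-perfect outcome: (Medium, X) with payoffs (9, 9).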